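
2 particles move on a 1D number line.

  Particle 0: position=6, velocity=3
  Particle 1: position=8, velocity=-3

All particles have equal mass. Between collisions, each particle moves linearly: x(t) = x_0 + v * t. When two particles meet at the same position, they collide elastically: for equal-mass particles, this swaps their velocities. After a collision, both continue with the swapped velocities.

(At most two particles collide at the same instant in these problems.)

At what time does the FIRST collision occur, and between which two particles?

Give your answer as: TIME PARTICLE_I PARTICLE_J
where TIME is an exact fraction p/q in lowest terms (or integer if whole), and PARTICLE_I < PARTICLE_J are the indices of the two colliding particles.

Answer: 1/3 0 1

Derivation:
Pair (0,1): pos 6,8 vel 3,-3 -> gap=2, closing at 6/unit, collide at t=1/3
Earliest collision: t=1/3 between 0 and 1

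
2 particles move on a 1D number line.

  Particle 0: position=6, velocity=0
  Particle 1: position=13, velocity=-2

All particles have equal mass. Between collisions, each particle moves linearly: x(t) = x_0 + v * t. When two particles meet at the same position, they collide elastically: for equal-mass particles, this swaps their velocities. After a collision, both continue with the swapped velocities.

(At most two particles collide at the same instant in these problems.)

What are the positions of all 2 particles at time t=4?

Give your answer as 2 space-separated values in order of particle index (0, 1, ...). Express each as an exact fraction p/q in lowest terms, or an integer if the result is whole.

Collision at t=7/2: particles 0 and 1 swap velocities; positions: p0=6 p1=6; velocities now: v0=-2 v1=0
Advance to t=4 (no further collisions before then); velocities: v0=-2 v1=0; positions = 5 6

Answer: 5 6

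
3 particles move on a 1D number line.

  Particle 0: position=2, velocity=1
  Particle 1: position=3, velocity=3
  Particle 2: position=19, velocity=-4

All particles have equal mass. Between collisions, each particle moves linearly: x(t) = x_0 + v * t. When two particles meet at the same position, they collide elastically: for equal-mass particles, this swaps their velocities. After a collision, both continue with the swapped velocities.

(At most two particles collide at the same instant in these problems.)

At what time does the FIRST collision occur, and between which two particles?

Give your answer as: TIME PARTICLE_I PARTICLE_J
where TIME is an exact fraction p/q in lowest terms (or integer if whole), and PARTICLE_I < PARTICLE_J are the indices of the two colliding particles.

Pair (0,1): pos 2,3 vel 1,3 -> not approaching (rel speed -2 <= 0)
Pair (1,2): pos 3,19 vel 3,-4 -> gap=16, closing at 7/unit, collide at t=16/7
Earliest collision: t=16/7 between 1 and 2

Answer: 16/7 1 2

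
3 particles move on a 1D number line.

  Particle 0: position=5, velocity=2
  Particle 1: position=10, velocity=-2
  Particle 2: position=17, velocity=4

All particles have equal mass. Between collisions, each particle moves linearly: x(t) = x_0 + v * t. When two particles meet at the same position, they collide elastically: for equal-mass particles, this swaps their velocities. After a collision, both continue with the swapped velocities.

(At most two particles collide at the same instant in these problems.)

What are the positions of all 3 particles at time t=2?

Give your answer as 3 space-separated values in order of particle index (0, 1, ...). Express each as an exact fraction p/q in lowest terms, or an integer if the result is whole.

Collision at t=5/4: particles 0 and 1 swap velocities; positions: p0=15/2 p1=15/2 p2=22; velocities now: v0=-2 v1=2 v2=4
Advance to t=2 (no further collisions before then); velocities: v0=-2 v1=2 v2=4; positions = 6 9 25

Answer: 6 9 25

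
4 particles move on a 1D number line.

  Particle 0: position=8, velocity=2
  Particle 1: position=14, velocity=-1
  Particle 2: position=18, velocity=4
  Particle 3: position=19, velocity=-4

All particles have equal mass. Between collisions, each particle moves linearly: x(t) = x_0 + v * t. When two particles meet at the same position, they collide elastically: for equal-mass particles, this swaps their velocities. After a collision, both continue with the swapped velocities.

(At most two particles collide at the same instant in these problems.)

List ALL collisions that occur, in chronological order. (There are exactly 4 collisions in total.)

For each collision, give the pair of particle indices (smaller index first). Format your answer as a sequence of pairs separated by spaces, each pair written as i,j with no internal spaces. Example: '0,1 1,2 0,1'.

Answer: 2,3 1,2 0,1 1,2

Derivation:
Collision at t=1/8: particles 2 and 3 swap velocities; positions: p0=33/4 p1=111/8 p2=37/2 p3=37/2; velocities now: v0=2 v1=-1 v2=-4 v3=4
Collision at t=5/3: particles 1 and 2 swap velocities; positions: p0=34/3 p1=37/3 p2=37/3 p3=74/3; velocities now: v0=2 v1=-4 v2=-1 v3=4
Collision at t=11/6: particles 0 and 1 swap velocities; positions: p0=35/3 p1=35/3 p2=73/6 p3=76/3; velocities now: v0=-4 v1=2 v2=-1 v3=4
Collision at t=2: particles 1 and 2 swap velocities; positions: p0=11 p1=12 p2=12 p3=26; velocities now: v0=-4 v1=-1 v2=2 v3=4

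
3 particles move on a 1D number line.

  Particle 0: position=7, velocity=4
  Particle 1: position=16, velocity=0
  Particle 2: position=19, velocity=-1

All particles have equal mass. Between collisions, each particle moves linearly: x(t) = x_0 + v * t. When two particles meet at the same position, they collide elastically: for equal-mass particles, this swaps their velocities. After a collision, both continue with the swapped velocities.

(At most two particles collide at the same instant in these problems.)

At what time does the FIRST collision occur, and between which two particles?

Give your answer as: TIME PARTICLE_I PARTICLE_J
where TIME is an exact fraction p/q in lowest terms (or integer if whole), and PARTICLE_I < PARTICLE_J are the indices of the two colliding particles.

Answer: 9/4 0 1

Derivation:
Pair (0,1): pos 7,16 vel 4,0 -> gap=9, closing at 4/unit, collide at t=9/4
Pair (1,2): pos 16,19 vel 0,-1 -> gap=3, closing at 1/unit, collide at t=3
Earliest collision: t=9/4 between 0 and 1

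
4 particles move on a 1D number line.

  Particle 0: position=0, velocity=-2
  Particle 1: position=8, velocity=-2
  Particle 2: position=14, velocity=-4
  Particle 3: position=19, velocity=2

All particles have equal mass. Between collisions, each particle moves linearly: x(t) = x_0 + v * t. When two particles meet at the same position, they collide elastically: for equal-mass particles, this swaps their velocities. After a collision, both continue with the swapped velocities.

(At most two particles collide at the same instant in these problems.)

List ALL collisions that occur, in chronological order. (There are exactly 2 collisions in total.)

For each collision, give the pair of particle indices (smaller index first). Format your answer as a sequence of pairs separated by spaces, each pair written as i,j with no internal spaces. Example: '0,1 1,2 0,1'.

Answer: 1,2 0,1

Derivation:
Collision at t=3: particles 1 and 2 swap velocities; positions: p0=-6 p1=2 p2=2 p3=25; velocities now: v0=-2 v1=-4 v2=-2 v3=2
Collision at t=7: particles 0 and 1 swap velocities; positions: p0=-14 p1=-14 p2=-6 p3=33; velocities now: v0=-4 v1=-2 v2=-2 v3=2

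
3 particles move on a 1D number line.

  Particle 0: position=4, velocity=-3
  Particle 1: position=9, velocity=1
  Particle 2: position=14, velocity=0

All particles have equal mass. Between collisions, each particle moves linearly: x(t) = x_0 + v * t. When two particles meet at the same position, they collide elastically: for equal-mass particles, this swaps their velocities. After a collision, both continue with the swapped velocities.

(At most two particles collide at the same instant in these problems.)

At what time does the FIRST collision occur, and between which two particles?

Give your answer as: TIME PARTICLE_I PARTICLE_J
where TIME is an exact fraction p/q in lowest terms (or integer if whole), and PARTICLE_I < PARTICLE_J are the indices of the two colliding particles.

Answer: 5 1 2

Derivation:
Pair (0,1): pos 4,9 vel -3,1 -> not approaching (rel speed -4 <= 0)
Pair (1,2): pos 9,14 vel 1,0 -> gap=5, closing at 1/unit, collide at t=5
Earliest collision: t=5 between 1 and 2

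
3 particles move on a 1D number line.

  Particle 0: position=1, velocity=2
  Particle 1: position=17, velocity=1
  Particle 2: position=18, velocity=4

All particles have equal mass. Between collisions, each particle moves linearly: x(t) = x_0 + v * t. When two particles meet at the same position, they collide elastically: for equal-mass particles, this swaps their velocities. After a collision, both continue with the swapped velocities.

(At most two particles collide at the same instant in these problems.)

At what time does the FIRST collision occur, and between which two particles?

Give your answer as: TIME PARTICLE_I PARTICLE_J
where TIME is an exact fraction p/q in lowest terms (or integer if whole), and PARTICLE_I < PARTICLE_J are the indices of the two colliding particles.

Pair (0,1): pos 1,17 vel 2,1 -> gap=16, closing at 1/unit, collide at t=16
Pair (1,2): pos 17,18 vel 1,4 -> not approaching (rel speed -3 <= 0)
Earliest collision: t=16 between 0 and 1

Answer: 16 0 1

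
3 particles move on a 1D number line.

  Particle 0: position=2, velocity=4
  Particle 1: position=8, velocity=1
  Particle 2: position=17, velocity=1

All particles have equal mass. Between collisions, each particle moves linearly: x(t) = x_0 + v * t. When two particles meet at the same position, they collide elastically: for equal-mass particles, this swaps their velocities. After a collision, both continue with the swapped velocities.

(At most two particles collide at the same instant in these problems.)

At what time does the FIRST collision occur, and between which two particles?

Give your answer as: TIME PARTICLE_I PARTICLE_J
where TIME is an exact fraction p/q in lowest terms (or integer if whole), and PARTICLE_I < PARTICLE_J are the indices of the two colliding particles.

Answer: 2 0 1

Derivation:
Pair (0,1): pos 2,8 vel 4,1 -> gap=6, closing at 3/unit, collide at t=2
Pair (1,2): pos 8,17 vel 1,1 -> not approaching (rel speed 0 <= 0)
Earliest collision: t=2 between 0 and 1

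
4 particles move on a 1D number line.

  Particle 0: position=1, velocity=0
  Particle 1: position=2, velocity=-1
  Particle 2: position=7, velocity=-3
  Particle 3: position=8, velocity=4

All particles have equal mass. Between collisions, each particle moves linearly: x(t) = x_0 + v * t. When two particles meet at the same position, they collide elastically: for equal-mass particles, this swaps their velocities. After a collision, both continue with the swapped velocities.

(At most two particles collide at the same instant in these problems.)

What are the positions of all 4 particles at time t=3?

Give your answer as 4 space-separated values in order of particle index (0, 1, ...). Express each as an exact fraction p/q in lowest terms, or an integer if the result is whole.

Collision at t=1: particles 0 and 1 swap velocities; positions: p0=1 p1=1 p2=4 p3=12; velocities now: v0=-1 v1=0 v2=-3 v3=4
Collision at t=2: particles 1 and 2 swap velocities; positions: p0=0 p1=1 p2=1 p3=16; velocities now: v0=-1 v1=-3 v2=0 v3=4
Collision at t=5/2: particles 0 and 1 swap velocities; positions: p0=-1/2 p1=-1/2 p2=1 p3=18; velocities now: v0=-3 v1=-1 v2=0 v3=4
Advance to t=3 (no further collisions before then); velocities: v0=-3 v1=-1 v2=0 v3=4; positions = -2 -1 1 20

Answer: -2 -1 1 20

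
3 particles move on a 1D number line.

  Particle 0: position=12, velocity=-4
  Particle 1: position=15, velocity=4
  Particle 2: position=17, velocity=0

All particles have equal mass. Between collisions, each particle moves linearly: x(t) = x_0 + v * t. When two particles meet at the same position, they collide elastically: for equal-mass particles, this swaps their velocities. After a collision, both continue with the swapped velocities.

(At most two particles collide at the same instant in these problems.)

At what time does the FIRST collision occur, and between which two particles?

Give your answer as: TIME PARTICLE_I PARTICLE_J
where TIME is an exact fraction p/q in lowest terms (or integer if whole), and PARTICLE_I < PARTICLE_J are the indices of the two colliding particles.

Pair (0,1): pos 12,15 vel -4,4 -> not approaching (rel speed -8 <= 0)
Pair (1,2): pos 15,17 vel 4,0 -> gap=2, closing at 4/unit, collide at t=1/2
Earliest collision: t=1/2 between 1 and 2

Answer: 1/2 1 2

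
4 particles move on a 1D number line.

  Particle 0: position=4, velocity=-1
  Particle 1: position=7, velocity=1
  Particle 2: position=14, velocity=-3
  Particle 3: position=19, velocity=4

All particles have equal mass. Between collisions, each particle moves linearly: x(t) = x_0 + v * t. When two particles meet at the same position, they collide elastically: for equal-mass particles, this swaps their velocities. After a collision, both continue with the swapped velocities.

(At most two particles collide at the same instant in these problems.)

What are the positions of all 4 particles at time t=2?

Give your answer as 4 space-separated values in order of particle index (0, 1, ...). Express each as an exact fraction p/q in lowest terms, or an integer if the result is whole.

Answer: 2 8 9 27

Derivation:
Collision at t=7/4: particles 1 and 2 swap velocities; positions: p0=9/4 p1=35/4 p2=35/4 p3=26; velocities now: v0=-1 v1=-3 v2=1 v3=4
Advance to t=2 (no further collisions before then); velocities: v0=-1 v1=-3 v2=1 v3=4; positions = 2 8 9 27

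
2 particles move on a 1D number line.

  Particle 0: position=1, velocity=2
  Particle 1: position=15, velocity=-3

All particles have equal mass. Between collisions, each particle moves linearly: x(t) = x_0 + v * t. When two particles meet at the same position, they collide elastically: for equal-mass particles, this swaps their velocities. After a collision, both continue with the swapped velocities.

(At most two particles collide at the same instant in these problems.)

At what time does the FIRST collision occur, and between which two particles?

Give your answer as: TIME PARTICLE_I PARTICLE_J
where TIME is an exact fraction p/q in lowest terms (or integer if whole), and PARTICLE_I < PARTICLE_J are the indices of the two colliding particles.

Pair (0,1): pos 1,15 vel 2,-3 -> gap=14, closing at 5/unit, collide at t=14/5
Earliest collision: t=14/5 between 0 and 1

Answer: 14/5 0 1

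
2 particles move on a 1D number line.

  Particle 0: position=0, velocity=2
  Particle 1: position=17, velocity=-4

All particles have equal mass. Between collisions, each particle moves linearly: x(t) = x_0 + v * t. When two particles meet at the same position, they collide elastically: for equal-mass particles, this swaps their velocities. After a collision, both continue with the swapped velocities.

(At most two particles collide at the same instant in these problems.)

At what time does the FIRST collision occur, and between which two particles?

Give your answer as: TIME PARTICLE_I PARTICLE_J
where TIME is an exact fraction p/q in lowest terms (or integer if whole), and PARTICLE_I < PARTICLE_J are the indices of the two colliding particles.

Answer: 17/6 0 1

Derivation:
Pair (0,1): pos 0,17 vel 2,-4 -> gap=17, closing at 6/unit, collide at t=17/6
Earliest collision: t=17/6 between 0 and 1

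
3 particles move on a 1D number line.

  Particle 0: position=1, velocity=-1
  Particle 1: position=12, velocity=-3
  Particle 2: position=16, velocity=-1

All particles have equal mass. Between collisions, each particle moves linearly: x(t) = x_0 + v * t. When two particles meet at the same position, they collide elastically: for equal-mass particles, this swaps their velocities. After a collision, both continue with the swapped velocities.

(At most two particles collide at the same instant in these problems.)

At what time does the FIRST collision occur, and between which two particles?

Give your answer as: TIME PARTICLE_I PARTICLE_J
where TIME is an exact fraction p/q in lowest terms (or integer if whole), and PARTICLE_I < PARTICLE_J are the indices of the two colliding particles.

Pair (0,1): pos 1,12 vel -1,-3 -> gap=11, closing at 2/unit, collide at t=11/2
Pair (1,2): pos 12,16 vel -3,-1 -> not approaching (rel speed -2 <= 0)
Earliest collision: t=11/2 between 0 and 1

Answer: 11/2 0 1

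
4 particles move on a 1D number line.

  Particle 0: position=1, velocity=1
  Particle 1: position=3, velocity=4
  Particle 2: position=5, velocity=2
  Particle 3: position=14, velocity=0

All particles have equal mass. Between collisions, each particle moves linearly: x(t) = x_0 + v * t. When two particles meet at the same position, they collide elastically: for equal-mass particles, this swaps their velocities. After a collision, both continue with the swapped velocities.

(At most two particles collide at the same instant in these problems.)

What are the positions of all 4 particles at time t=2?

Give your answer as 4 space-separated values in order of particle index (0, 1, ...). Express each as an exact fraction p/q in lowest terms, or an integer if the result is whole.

Collision at t=1: particles 1 and 2 swap velocities; positions: p0=2 p1=7 p2=7 p3=14; velocities now: v0=1 v1=2 v2=4 v3=0
Advance to t=2 (no further collisions before then); velocities: v0=1 v1=2 v2=4 v3=0; positions = 3 9 11 14

Answer: 3 9 11 14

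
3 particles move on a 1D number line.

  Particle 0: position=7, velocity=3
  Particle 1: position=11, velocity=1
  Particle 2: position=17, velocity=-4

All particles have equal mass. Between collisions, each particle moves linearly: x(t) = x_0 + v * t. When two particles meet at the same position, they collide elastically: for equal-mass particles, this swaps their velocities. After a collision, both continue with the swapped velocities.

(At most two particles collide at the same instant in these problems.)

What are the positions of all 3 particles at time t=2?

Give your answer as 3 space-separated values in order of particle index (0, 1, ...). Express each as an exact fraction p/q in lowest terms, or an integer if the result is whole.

Collision at t=6/5: particles 1 and 2 swap velocities; positions: p0=53/5 p1=61/5 p2=61/5; velocities now: v0=3 v1=-4 v2=1
Collision at t=10/7: particles 0 and 1 swap velocities; positions: p0=79/7 p1=79/7 p2=87/7; velocities now: v0=-4 v1=3 v2=1
Collision at t=2: particles 1 and 2 swap velocities; positions: p0=9 p1=13 p2=13; velocities now: v0=-4 v1=1 v2=3
Advance to t=2 (no further collisions before then); velocities: v0=-4 v1=1 v2=3; positions = 9 13 13

Answer: 9 13 13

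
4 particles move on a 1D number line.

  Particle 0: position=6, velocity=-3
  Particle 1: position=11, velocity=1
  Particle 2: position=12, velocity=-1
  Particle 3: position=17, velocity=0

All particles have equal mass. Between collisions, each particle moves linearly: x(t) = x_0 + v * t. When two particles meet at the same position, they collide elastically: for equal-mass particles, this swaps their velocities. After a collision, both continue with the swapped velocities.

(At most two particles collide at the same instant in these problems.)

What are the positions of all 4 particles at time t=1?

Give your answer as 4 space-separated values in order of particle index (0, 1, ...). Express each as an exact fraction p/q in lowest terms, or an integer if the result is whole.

Collision at t=1/2: particles 1 and 2 swap velocities; positions: p0=9/2 p1=23/2 p2=23/2 p3=17; velocities now: v0=-3 v1=-1 v2=1 v3=0
Advance to t=1 (no further collisions before then); velocities: v0=-3 v1=-1 v2=1 v3=0; positions = 3 11 12 17

Answer: 3 11 12 17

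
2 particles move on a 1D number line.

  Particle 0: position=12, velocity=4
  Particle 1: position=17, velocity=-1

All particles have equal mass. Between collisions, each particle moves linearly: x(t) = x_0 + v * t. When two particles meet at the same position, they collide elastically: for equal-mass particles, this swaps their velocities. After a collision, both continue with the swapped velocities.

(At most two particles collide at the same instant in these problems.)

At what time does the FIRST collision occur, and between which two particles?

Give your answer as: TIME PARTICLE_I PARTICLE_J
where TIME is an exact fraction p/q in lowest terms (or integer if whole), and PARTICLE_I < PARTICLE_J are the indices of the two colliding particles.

Answer: 1 0 1

Derivation:
Pair (0,1): pos 12,17 vel 4,-1 -> gap=5, closing at 5/unit, collide at t=1
Earliest collision: t=1 between 0 and 1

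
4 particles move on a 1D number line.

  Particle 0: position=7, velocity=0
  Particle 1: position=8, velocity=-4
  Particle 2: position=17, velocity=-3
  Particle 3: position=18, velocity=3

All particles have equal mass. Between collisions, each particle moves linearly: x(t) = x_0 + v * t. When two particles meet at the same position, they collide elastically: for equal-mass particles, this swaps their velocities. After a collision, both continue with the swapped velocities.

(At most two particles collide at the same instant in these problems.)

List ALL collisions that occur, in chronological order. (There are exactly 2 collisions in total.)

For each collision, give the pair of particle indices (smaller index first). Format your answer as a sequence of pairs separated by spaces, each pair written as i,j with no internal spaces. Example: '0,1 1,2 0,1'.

Answer: 0,1 1,2

Derivation:
Collision at t=1/4: particles 0 and 1 swap velocities; positions: p0=7 p1=7 p2=65/4 p3=75/4; velocities now: v0=-4 v1=0 v2=-3 v3=3
Collision at t=10/3: particles 1 and 2 swap velocities; positions: p0=-16/3 p1=7 p2=7 p3=28; velocities now: v0=-4 v1=-3 v2=0 v3=3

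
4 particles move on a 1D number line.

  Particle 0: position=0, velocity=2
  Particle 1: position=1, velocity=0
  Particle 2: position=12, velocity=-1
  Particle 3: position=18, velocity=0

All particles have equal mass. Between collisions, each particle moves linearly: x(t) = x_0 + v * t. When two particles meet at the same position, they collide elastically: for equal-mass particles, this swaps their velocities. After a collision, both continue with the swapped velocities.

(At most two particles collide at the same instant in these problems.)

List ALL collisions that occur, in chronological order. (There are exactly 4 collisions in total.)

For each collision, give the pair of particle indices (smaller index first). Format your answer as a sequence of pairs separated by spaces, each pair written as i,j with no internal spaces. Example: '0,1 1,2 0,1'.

Collision at t=1/2: particles 0 and 1 swap velocities; positions: p0=1 p1=1 p2=23/2 p3=18; velocities now: v0=0 v1=2 v2=-1 v3=0
Collision at t=4: particles 1 and 2 swap velocities; positions: p0=1 p1=8 p2=8 p3=18; velocities now: v0=0 v1=-1 v2=2 v3=0
Collision at t=9: particles 2 and 3 swap velocities; positions: p0=1 p1=3 p2=18 p3=18; velocities now: v0=0 v1=-1 v2=0 v3=2
Collision at t=11: particles 0 and 1 swap velocities; positions: p0=1 p1=1 p2=18 p3=22; velocities now: v0=-1 v1=0 v2=0 v3=2

Answer: 0,1 1,2 2,3 0,1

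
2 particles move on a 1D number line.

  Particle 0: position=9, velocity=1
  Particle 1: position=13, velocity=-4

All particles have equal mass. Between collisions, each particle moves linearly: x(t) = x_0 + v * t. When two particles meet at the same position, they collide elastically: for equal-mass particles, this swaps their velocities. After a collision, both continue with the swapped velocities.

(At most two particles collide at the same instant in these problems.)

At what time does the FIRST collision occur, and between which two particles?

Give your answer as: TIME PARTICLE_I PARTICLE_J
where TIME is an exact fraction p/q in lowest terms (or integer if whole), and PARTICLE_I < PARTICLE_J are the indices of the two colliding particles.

Pair (0,1): pos 9,13 vel 1,-4 -> gap=4, closing at 5/unit, collide at t=4/5
Earliest collision: t=4/5 between 0 and 1

Answer: 4/5 0 1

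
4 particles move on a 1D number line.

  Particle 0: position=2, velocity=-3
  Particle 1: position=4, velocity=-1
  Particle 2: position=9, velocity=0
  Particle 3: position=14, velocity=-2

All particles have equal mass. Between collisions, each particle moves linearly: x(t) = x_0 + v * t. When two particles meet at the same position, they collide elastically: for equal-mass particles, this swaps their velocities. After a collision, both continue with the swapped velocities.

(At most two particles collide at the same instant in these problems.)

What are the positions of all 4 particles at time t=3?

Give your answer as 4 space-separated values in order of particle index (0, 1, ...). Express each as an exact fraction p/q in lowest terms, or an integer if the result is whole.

Collision at t=5/2: particles 2 and 3 swap velocities; positions: p0=-11/2 p1=3/2 p2=9 p3=9; velocities now: v0=-3 v1=-1 v2=-2 v3=0
Advance to t=3 (no further collisions before then); velocities: v0=-3 v1=-1 v2=-2 v3=0; positions = -7 1 8 9

Answer: -7 1 8 9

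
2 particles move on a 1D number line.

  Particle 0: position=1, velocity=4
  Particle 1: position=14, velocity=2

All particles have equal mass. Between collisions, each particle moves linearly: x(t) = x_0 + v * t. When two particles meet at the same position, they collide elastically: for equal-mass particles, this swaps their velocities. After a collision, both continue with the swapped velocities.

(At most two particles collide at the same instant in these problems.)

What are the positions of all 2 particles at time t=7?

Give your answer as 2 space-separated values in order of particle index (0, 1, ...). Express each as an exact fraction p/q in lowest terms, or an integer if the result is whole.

Answer: 28 29

Derivation:
Collision at t=13/2: particles 0 and 1 swap velocities; positions: p0=27 p1=27; velocities now: v0=2 v1=4
Advance to t=7 (no further collisions before then); velocities: v0=2 v1=4; positions = 28 29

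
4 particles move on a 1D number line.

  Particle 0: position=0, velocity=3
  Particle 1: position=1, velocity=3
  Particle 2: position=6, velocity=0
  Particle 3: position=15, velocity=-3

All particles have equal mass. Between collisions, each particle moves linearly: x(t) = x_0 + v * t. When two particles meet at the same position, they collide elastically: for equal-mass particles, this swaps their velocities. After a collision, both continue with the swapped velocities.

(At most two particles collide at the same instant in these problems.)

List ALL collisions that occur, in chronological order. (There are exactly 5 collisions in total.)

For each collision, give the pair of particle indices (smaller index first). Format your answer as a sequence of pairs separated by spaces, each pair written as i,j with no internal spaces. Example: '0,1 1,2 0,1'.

Answer: 1,2 0,1 2,3 1,2 0,1

Derivation:
Collision at t=5/3: particles 1 and 2 swap velocities; positions: p0=5 p1=6 p2=6 p3=10; velocities now: v0=3 v1=0 v2=3 v3=-3
Collision at t=2: particles 0 and 1 swap velocities; positions: p0=6 p1=6 p2=7 p3=9; velocities now: v0=0 v1=3 v2=3 v3=-3
Collision at t=7/3: particles 2 and 3 swap velocities; positions: p0=6 p1=7 p2=8 p3=8; velocities now: v0=0 v1=3 v2=-3 v3=3
Collision at t=5/2: particles 1 and 2 swap velocities; positions: p0=6 p1=15/2 p2=15/2 p3=17/2; velocities now: v0=0 v1=-3 v2=3 v3=3
Collision at t=3: particles 0 and 1 swap velocities; positions: p0=6 p1=6 p2=9 p3=10; velocities now: v0=-3 v1=0 v2=3 v3=3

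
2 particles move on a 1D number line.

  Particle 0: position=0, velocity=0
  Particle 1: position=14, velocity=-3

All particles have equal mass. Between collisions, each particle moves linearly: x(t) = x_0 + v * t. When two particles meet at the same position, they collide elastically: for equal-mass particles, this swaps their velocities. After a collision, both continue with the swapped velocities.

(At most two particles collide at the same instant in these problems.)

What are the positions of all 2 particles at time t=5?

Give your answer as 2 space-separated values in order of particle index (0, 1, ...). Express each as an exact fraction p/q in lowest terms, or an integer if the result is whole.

Answer: -1 0

Derivation:
Collision at t=14/3: particles 0 and 1 swap velocities; positions: p0=0 p1=0; velocities now: v0=-3 v1=0
Advance to t=5 (no further collisions before then); velocities: v0=-3 v1=0; positions = -1 0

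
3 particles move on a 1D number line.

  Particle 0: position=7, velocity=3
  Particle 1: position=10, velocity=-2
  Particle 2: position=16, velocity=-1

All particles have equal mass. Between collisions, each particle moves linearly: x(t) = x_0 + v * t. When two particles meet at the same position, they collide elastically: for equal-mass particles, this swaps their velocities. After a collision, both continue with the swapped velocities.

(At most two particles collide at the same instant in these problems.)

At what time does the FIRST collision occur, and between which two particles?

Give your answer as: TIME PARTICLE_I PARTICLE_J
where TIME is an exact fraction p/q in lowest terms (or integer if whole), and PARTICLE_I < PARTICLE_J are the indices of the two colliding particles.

Answer: 3/5 0 1

Derivation:
Pair (0,1): pos 7,10 vel 3,-2 -> gap=3, closing at 5/unit, collide at t=3/5
Pair (1,2): pos 10,16 vel -2,-1 -> not approaching (rel speed -1 <= 0)
Earliest collision: t=3/5 between 0 and 1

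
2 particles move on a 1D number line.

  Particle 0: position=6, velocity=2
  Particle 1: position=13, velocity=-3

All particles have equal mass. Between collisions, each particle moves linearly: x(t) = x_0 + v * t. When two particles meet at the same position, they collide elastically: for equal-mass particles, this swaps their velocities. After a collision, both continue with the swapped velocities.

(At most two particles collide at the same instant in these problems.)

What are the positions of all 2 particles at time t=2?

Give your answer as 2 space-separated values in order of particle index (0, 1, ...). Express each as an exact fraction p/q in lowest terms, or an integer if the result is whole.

Collision at t=7/5: particles 0 and 1 swap velocities; positions: p0=44/5 p1=44/5; velocities now: v0=-3 v1=2
Advance to t=2 (no further collisions before then); velocities: v0=-3 v1=2; positions = 7 10

Answer: 7 10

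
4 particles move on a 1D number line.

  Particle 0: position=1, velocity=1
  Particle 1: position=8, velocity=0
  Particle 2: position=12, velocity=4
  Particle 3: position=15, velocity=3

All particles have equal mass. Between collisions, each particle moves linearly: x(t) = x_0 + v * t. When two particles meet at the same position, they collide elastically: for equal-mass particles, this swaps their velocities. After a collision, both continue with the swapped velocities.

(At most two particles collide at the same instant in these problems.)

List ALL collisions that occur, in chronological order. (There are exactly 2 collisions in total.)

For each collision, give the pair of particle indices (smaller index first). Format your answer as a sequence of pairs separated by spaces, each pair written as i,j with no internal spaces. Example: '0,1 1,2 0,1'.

Collision at t=3: particles 2 and 3 swap velocities; positions: p0=4 p1=8 p2=24 p3=24; velocities now: v0=1 v1=0 v2=3 v3=4
Collision at t=7: particles 0 and 1 swap velocities; positions: p0=8 p1=8 p2=36 p3=40; velocities now: v0=0 v1=1 v2=3 v3=4

Answer: 2,3 0,1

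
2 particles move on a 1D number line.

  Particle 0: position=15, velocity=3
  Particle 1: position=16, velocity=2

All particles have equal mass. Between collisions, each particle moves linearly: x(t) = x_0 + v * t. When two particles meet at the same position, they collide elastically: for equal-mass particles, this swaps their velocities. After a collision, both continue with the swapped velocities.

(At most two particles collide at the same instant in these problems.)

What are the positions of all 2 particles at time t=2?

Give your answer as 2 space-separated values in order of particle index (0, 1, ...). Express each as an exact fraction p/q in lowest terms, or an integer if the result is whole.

Answer: 20 21

Derivation:
Collision at t=1: particles 0 and 1 swap velocities; positions: p0=18 p1=18; velocities now: v0=2 v1=3
Advance to t=2 (no further collisions before then); velocities: v0=2 v1=3; positions = 20 21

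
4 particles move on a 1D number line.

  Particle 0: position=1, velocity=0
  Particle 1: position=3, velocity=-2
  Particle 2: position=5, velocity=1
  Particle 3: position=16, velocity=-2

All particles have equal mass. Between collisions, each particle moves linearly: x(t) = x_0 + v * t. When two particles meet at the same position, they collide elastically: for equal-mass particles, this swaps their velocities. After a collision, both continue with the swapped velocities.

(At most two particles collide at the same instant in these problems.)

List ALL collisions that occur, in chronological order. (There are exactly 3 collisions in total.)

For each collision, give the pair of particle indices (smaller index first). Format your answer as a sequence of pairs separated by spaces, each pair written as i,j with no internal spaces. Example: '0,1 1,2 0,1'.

Answer: 0,1 2,3 1,2

Derivation:
Collision at t=1: particles 0 and 1 swap velocities; positions: p0=1 p1=1 p2=6 p3=14; velocities now: v0=-2 v1=0 v2=1 v3=-2
Collision at t=11/3: particles 2 and 3 swap velocities; positions: p0=-13/3 p1=1 p2=26/3 p3=26/3; velocities now: v0=-2 v1=0 v2=-2 v3=1
Collision at t=15/2: particles 1 and 2 swap velocities; positions: p0=-12 p1=1 p2=1 p3=25/2; velocities now: v0=-2 v1=-2 v2=0 v3=1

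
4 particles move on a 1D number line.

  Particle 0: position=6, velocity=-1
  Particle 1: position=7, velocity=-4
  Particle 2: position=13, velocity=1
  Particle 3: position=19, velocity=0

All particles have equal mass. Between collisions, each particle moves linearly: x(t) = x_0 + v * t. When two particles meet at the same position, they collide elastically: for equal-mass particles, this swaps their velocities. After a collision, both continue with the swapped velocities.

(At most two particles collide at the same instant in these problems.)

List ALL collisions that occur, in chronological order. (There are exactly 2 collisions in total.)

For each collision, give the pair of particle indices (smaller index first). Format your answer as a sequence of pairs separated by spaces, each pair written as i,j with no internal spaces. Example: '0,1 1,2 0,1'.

Collision at t=1/3: particles 0 and 1 swap velocities; positions: p0=17/3 p1=17/3 p2=40/3 p3=19; velocities now: v0=-4 v1=-1 v2=1 v3=0
Collision at t=6: particles 2 and 3 swap velocities; positions: p0=-17 p1=0 p2=19 p3=19; velocities now: v0=-4 v1=-1 v2=0 v3=1

Answer: 0,1 2,3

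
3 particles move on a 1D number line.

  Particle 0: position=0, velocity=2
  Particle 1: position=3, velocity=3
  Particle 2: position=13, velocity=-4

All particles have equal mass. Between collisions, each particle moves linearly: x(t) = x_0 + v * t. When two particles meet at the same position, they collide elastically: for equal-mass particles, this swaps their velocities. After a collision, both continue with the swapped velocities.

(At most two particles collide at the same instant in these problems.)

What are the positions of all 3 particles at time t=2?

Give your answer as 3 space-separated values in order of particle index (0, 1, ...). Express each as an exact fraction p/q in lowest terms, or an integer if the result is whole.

Answer: 4 5 9

Derivation:
Collision at t=10/7: particles 1 and 2 swap velocities; positions: p0=20/7 p1=51/7 p2=51/7; velocities now: v0=2 v1=-4 v2=3
Advance to t=2 (no further collisions before then); velocities: v0=2 v1=-4 v2=3; positions = 4 5 9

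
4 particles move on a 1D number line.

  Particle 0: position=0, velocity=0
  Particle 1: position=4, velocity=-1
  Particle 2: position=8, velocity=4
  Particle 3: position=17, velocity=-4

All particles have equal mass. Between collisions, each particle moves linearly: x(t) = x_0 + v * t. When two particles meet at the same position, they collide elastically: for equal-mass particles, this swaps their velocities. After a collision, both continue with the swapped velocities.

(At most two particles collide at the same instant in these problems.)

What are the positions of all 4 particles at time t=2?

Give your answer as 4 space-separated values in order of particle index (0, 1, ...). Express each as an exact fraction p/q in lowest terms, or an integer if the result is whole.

Collision at t=9/8: particles 2 and 3 swap velocities; positions: p0=0 p1=23/8 p2=25/2 p3=25/2; velocities now: v0=0 v1=-1 v2=-4 v3=4
Advance to t=2 (no further collisions before then); velocities: v0=0 v1=-1 v2=-4 v3=4; positions = 0 2 9 16

Answer: 0 2 9 16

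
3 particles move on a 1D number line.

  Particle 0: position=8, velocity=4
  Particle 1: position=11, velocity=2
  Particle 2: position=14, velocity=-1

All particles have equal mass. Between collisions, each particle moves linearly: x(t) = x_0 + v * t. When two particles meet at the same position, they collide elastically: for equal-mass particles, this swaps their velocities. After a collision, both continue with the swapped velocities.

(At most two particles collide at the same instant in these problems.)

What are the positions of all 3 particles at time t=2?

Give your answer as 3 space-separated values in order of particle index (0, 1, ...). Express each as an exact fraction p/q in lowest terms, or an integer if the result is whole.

Answer: 12 15 16

Derivation:
Collision at t=1: particles 1 and 2 swap velocities; positions: p0=12 p1=13 p2=13; velocities now: v0=4 v1=-1 v2=2
Collision at t=6/5: particles 0 and 1 swap velocities; positions: p0=64/5 p1=64/5 p2=67/5; velocities now: v0=-1 v1=4 v2=2
Collision at t=3/2: particles 1 and 2 swap velocities; positions: p0=25/2 p1=14 p2=14; velocities now: v0=-1 v1=2 v2=4
Advance to t=2 (no further collisions before then); velocities: v0=-1 v1=2 v2=4; positions = 12 15 16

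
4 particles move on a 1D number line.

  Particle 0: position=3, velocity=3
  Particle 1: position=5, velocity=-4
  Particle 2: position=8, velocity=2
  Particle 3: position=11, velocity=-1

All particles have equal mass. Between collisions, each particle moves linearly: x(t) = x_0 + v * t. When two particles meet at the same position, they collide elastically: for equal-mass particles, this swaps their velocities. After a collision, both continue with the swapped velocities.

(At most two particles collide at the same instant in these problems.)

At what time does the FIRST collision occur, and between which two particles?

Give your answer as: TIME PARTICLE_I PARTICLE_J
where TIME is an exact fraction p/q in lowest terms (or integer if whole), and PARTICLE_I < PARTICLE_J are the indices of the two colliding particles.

Answer: 2/7 0 1

Derivation:
Pair (0,1): pos 3,5 vel 3,-4 -> gap=2, closing at 7/unit, collide at t=2/7
Pair (1,2): pos 5,8 vel -4,2 -> not approaching (rel speed -6 <= 0)
Pair (2,3): pos 8,11 vel 2,-1 -> gap=3, closing at 3/unit, collide at t=1
Earliest collision: t=2/7 between 0 and 1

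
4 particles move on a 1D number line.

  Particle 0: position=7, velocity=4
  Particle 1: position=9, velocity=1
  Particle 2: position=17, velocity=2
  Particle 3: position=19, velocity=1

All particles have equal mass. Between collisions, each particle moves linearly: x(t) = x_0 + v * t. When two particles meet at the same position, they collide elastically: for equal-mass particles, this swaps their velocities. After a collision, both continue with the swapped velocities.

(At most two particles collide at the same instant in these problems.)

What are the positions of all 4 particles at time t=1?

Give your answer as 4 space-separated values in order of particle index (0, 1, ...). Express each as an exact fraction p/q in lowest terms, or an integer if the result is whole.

Collision at t=2/3: particles 0 and 1 swap velocities; positions: p0=29/3 p1=29/3 p2=55/3 p3=59/3; velocities now: v0=1 v1=4 v2=2 v3=1
Advance to t=1 (no further collisions before then); velocities: v0=1 v1=4 v2=2 v3=1; positions = 10 11 19 20

Answer: 10 11 19 20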